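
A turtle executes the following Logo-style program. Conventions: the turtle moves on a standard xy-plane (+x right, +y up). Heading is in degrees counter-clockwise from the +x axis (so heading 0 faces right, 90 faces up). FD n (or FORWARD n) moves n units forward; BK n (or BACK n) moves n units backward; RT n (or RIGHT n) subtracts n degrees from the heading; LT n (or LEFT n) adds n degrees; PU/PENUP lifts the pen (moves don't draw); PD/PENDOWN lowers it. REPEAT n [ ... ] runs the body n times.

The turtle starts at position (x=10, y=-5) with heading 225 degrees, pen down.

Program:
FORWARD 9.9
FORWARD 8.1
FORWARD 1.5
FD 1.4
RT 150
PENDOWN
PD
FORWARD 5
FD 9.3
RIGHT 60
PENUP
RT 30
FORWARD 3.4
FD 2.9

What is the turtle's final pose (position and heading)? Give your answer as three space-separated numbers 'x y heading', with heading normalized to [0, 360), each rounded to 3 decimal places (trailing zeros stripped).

Answer: 5.008 -7.596 345

Derivation:
Executing turtle program step by step:
Start: pos=(10,-5), heading=225, pen down
FD 9.9: (10,-5) -> (3,-12) [heading=225, draw]
FD 8.1: (3,-12) -> (-2.728,-17.728) [heading=225, draw]
FD 1.5: (-2.728,-17.728) -> (-3.789,-18.789) [heading=225, draw]
FD 1.4: (-3.789,-18.789) -> (-4.779,-19.779) [heading=225, draw]
RT 150: heading 225 -> 75
PD: pen down
PD: pen down
FD 5: (-4.779,-19.779) -> (-3.484,-14.949) [heading=75, draw]
FD 9.3: (-3.484,-14.949) -> (-1.077,-5.966) [heading=75, draw]
RT 60: heading 75 -> 15
PU: pen up
RT 30: heading 15 -> 345
FD 3.4: (-1.077,-5.966) -> (2.207,-6.846) [heading=345, move]
FD 2.9: (2.207,-6.846) -> (5.008,-7.596) [heading=345, move]
Final: pos=(5.008,-7.596), heading=345, 6 segment(s) drawn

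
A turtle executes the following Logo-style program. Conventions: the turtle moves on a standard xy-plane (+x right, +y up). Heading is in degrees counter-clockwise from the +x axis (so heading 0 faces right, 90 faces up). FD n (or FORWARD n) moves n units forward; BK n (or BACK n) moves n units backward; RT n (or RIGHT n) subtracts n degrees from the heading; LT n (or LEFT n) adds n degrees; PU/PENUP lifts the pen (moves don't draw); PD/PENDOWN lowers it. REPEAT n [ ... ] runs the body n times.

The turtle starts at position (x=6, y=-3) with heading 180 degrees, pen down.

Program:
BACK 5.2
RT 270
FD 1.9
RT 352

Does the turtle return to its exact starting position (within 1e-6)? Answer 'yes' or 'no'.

Executing turtle program step by step:
Start: pos=(6,-3), heading=180, pen down
BK 5.2: (6,-3) -> (11.2,-3) [heading=180, draw]
RT 270: heading 180 -> 270
FD 1.9: (11.2,-3) -> (11.2,-4.9) [heading=270, draw]
RT 352: heading 270 -> 278
Final: pos=(11.2,-4.9), heading=278, 2 segment(s) drawn

Start position: (6, -3)
Final position: (11.2, -4.9)
Distance = 5.536; >= 1e-6 -> NOT closed

Answer: no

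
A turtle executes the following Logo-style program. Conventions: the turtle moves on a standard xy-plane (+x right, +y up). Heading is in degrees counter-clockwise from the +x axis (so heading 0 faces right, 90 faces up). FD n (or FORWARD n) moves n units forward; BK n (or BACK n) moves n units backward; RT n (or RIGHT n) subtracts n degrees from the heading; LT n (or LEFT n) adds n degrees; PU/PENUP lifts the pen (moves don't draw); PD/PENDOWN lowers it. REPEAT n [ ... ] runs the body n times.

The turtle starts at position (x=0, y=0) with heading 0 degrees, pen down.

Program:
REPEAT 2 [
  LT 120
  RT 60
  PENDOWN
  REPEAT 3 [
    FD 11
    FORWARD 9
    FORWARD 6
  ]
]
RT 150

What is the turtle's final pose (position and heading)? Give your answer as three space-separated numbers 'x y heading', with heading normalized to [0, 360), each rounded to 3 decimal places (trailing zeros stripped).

Answer: 0 135.1 330

Derivation:
Executing turtle program step by step:
Start: pos=(0,0), heading=0, pen down
REPEAT 2 [
  -- iteration 1/2 --
  LT 120: heading 0 -> 120
  RT 60: heading 120 -> 60
  PD: pen down
  REPEAT 3 [
    -- iteration 1/3 --
    FD 11: (0,0) -> (5.5,9.526) [heading=60, draw]
    FD 9: (5.5,9.526) -> (10,17.321) [heading=60, draw]
    FD 6: (10,17.321) -> (13,22.517) [heading=60, draw]
    -- iteration 2/3 --
    FD 11: (13,22.517) -> (18.5,32.043) [heading=60, draw]
    FD 9: (18.5,32.043) -> (23,39.837) [heading=60, draw]
    FD 6: (23,39.837) -> (26,45.033) [heading=60, draw]
    -- iteration 3/3 --
    FD 11: (26,45.033) -> (31.5,54.56) [heading=60, draw]
    FD 9: (31.5,54.56) -> (36,62.354) [heading=60, draw]
    FD 6: (36,62.354) -> (39,67.55) [heading=60, draw]
  ]
  -- iteration 2/2 --
  LT 120: heading 60 -> 180
  RT 60: heading 180 -> 120
  PD: pen down
  REPEAT 3 [
    -- iteration 1/3 --
    FD 11: (39,67.55) -> (33.5,77.076) [heading=120, draw]
    FD 9: (33.5,77.076) -> (29,84.87) [heading=120, draw]
    FD 6: (29,84.87) -> (26,90.067) [heading=120, draw]
    -- iteration 2/3 --
    FD 11: (26,90.067) -> (20.5,99.593) [heading=120, draw]
    FD 9: (20.5,99.593) -> (16,107.387) [heading=120, draw]
    FD 6: (16,107.387) -> (13,112.583) [heading=120, draw]
    -- iteration 3/3 --
    FD 11: (13,112.583) -> (7.5,122.11) [heading=120, draw]
    FD 9: (7.5,122.11) -> (3,129.904) [heading=120, draw]
    FD 6: (3,129.904) -> (0,135.1) [heading=120, draw]
  ]
]
RT 150: heading 120 -> 330
Final: pos=(0,135.1), heading=330, 18 segment(s) drawn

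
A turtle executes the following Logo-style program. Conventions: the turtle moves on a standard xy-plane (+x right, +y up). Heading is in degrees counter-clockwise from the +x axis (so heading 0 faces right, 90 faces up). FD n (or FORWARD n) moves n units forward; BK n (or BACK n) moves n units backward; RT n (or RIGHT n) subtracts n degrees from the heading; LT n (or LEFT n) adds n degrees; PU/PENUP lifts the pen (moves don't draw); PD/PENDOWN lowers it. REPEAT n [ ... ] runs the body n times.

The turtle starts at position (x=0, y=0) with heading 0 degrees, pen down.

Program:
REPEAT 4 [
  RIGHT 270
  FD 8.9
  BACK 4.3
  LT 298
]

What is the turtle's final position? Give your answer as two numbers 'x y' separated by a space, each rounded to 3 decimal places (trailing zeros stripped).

Executing turtle program step by step:
Start: pos=(0,0), heading=0, pen down
REPEAT 4 [
  -- iteration 1/4 --
  RT 270: heading 0 -> 90
  FD 8.9: (0,0) -> (0,8.9) [heading=90, draw]
  BK 4.3: (0,8.9) -> (0,4.6) [heading=90, draw]
  LT 298: heading 90 -> 28
  -- iteration 2/4 --
  RT 270: heading 28 -> 118
  FD 8.9: (0,4.6) -> (-4.178,12.458) [heading=118, draw]
  BK 4.3: (-4.178,12.458) -> (-2.16,8.662) [heading=118, draw]
  LT 298: heading 118 -> 56
  -- iteration 3/4 --
  RT 270: heading 56 -> 146
  FD 8.9: (-2.16,8.662) -> (-9.538,13.638) [heading=146, draw]
  BK 4.3: (-9.538,13.638) -> (-5.973,11.234) [heading=146, draw]
  LT 298: heading 146 -> 84
  -- iteration 4/4 --
  RT 270: heading 84 -> 174
  FD 8.9: (-5.973,11.234) -> (-14.824,12.164) [heading=174, draw]
  BK 4.3: (-14.824,12.164) -> (-10.548,11.715) [heading=174, draw]
  LT 298: heading 174 -> 112
]
Final: pos=(-10.548,11.715), heading=112, 8 segment(s) drawn

Answer: -10.548 11.715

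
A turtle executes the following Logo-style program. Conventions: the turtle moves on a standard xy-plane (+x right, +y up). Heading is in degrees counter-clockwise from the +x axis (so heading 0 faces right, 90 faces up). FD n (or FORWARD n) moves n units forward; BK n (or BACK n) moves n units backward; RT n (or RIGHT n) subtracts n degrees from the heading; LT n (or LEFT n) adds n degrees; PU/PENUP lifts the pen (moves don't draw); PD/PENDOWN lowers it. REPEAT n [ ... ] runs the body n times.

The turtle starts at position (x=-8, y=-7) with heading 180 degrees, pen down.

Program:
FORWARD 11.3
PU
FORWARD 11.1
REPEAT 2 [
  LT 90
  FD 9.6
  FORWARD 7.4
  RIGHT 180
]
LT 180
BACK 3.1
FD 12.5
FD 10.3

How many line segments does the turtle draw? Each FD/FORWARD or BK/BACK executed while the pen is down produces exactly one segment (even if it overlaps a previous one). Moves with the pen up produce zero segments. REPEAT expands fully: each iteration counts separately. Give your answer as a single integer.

Executing turtle program step by step:
Start: pos=(-8,-7), heading=180, pen down
FD 11.3: (-8,-7) -> (-19.3,-7) [heading=180, draw]
PU: pen up
FD 11.1: (-19.3,-7) -> (-30.4,-7) [heading=180, move]
REPEAT 2 [
  -- iteration 1/2 --
  LT 90: heading 180 -> 270
  FD 9.6: (-30.4,-7) -> (-30.4,-16.6) [heading=270, move]
  FD 7.4: (-30.4,-16.6) -> (-30.4,-24) [heading=270, move]
  RT 180: heading 270 -> 90
  -- iteration 2/2 --
  LT 90: heading 90 -> 180
  FD 9.6: (-30.4,-24) -> (-40,-24) [heading=180, move]
  FD 7.4: (-40,-24) -> (-47.4,-24) [heading=180, move]
  RT 180: heading 180 -> 0
]
LT 180: heading 0 -> 180
BK 3.1: (-47.4,-24) -> (-44.3,-24) [heading=180, move]
FD 12.5: (-44.3,-24) -> (-56.8,-24) [heading=180, move]
FD 10.3: (-56.8,-24) -> (-67.1,-24) [heading=180, move]
Final: pos=(-67.1,-24), heading=180, 1 segment(s) drawn
Segments drawn: 1

Answer: 1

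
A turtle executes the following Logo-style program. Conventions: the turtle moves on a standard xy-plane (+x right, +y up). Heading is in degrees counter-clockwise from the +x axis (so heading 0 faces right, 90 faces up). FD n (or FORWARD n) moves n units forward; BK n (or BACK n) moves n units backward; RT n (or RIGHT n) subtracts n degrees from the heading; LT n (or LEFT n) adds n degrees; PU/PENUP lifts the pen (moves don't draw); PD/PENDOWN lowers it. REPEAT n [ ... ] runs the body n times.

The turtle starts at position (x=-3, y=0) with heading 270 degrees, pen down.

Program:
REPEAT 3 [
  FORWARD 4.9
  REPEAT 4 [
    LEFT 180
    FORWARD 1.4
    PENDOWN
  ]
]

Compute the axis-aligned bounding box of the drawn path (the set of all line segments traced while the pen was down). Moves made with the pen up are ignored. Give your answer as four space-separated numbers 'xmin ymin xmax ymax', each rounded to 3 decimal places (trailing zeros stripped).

Answer: -3 -14.7 -3 0

Derivation:
Executing turtle program step by step:
Start: pos=(-3,0), heading=270, pen down
REPEAT 3 [
  -- iteration 1/3 --
  FD 4.9: (-3,0) -> (-3,-4.9) [heading=270, draw]
  REPEAT 4 [
    -- iteration 1/4 --
    LT 180: heading 270 -> 90
    FD 1.4: (-3,-4.9) -> (-3,-3.5) [heading=90, draw]
    PD: pen down
    -- iteration 2/4 --
    LT 180: heading 90 -> 270
    FD 1.4: (-3,-3.5) -> (-3,-4.9) [heading=270, draw]
    PD: pen down
    -- iteration 3/4 --
    LT 180: heading 270 -> 90
    FD 1.4: (-3,-4.9) -> (-3,-3.5) [heading=90, draw]
    PD: pen down
    -- iteration 4/4 --
    LT 180: heading 90 -> 270
    FD 1.4: (-3,-3.5) -> (-3,-4.9) [heading=270, draw]
    PD: pen down
  ]
  -- iteration 2/3 --
  FD 4.9: (-3,-4.9) -> (-3,-9.8) [heading=270, draw]
  REPEAT 4 [
    -- iteration 1/4 --
    LT 180: heading 270 -> 90
    FD 1.4: (-3,-9.8) -> (-3,-8.4) [heading=90, draw]
    PD: pen down
    -- iteration 2/4 --
    LT 180: heading 90 -> 270
    FD 1.4: (-3,-8.4) -> (-3,-9.8) [heading=270, draw]
    PD: pen down
    -- iteration 3/4 --
    LT 180: heading 270 -> 90
    FD 1.4: (-3,-9.8) -> (-3,-8.4) [heading=90, draw]
    PD: pen down
    -- iteration 4/4 --
    LT 180: heading 90 -> 270
    FD 1.4: (-3,-8.4) -> (-3,-9.8) [heading=270, draw]
    PD: pen down
  ]
  -- iteration 3/3 --
  FD 4.9: (-3,-9.8) -> (-3,-14.7) [heading=270, draw]
  REPEAT 4 [
    -- iteration 1/4 --
    LT 180: heading 270 -> 90
    FD 1.4: (-3,-14.7) -> (-3,-13.3) [heading=90, draw]
    PD: pen down
    -- iteration 2/4 --
    LT 180: heading 90 -> 270
    FD 1.4: (-3,-13.3) -> (-3,-14.7) [heading=270, draw]
    PD: pen down
    -- iteration 3/4 --
    LT 180: heading 270 -> 90
    FD 1.4: (-3,-14.7) -> (-3,-13.3) [heading=90, draw]
    PD: pen down
    -- iteration 4/4 --
    LT 180: heading 90 -> 270
    FD 1.4: (-3,-13.3) -> (-3,-14.7) [heading=270, draw]
    PD: pen down
  ]
]
Final: pos=(-3,-14.7), heading=270, 15 segment(s) drawn

Segment endpoints: x in {-3, -3, -3, -3, -3, -3, -3, -3, -3, -3, -3}, y in {-14.7, -13.3, -9.8, -8.4, -4.9, -3.5, 0}
xmin=-3, ymin=-14.7, xmax=-3, ymax=0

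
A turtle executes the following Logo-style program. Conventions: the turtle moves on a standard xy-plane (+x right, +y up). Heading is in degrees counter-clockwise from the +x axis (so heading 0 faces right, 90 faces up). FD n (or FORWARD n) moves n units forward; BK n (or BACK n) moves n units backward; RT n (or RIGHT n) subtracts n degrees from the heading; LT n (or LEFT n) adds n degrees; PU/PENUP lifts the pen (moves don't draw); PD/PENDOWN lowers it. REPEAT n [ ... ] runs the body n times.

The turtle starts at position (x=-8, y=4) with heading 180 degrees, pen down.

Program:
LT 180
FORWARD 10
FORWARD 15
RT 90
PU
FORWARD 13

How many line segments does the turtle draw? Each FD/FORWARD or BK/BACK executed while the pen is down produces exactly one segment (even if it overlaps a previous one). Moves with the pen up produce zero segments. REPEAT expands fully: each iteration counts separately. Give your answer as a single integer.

Answer: 2

Derivation:
Executing turtle program step by step:
Start: pos=(-8,4), heading=180, pen down
LT 180: heading 180 -> 0
FD 10: (-8,4) -> (2,4) [heading=0, draw]
FD 15: (2,4) -> (17,4) [heading=0, draw]
RT 90: heading 0 -> 270
PU: pen up
FD 13: (17,4) -> (17,-9) [heading=270, move]
Final: pos=(17,-9), heading=270, 2 segment(s) drawn
Segments drawn: 2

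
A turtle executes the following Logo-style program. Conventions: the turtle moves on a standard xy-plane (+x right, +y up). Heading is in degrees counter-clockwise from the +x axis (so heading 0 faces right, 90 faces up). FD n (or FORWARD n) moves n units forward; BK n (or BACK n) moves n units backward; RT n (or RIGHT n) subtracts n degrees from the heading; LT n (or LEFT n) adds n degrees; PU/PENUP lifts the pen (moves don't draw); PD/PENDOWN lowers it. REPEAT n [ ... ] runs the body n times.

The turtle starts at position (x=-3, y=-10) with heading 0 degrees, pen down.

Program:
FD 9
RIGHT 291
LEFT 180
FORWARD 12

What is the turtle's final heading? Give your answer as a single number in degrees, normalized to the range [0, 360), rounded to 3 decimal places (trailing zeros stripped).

Executing turtle program step by step:
Start: pos=(-3,-10), heading=0, pen down
FD 9: (-3,-10) -> (6,-10) [heading=0, draw]
RT 291: heading 0 -> 69
LT 180: heading 69 -> 249
FD 12: (6,-10) -> (1.7,-21.203) [heading=249, draw]
Final: pos=(1.7,-21.203), heading=249, 2 segment(s) drawn

Answer: 249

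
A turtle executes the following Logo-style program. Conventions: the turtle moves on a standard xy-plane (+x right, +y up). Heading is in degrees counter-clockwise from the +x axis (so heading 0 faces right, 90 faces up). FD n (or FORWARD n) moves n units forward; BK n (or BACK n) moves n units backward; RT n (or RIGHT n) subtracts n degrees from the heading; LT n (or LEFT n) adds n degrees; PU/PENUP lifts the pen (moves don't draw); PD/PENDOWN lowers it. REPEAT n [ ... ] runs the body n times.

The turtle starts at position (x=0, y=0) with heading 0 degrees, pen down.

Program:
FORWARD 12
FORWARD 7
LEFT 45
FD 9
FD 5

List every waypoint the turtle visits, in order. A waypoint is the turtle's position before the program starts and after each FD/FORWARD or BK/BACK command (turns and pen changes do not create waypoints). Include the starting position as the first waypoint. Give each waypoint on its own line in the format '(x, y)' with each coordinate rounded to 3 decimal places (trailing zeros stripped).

Executing turtle program step by step:
Start: pos=(0,0), heading=0, pen down
FD 12: (0,0) -> (12,0) [heading=0, draw]
FD 7: (12,0) -> (19,0) [heading=0, draw]
LT 45: heading 0 -> 45
FD 9: (19,0) -> (25.364,6.364) [heading=45, draw]
FD 5: (25.364,6.364) -> (28.899,9.899) [heading=45, draw]
Final: pos=(28.899,9.899), heading=45, 4 segment(s) drawn
Waypoints (5 total):
(0, 0)
(12, 0)
(19, 0)
(25.364, 6.364)
(28.899, 9.899)

Answer: (0, 0)
(12, 0)
(19, 0)
(25.364, 6.364)
(28.899, 9.899)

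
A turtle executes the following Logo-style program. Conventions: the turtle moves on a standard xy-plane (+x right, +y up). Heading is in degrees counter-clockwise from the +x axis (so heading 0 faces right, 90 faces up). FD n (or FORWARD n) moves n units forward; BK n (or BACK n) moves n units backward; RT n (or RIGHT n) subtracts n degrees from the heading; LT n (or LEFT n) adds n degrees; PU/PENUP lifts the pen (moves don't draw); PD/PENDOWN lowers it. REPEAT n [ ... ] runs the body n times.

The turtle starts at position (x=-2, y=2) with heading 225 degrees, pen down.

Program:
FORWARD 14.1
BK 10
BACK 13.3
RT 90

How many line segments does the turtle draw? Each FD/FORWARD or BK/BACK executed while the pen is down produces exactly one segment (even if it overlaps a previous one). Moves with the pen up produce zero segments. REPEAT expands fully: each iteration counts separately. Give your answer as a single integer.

Executing turtle program step by step:
Start: pos=(-2,2), heading=225, pen down
FD 14.1: (-2,2) -> (-11.97,-7.97) [heading=225, draw]
BK 10: (-11.97,-7.97) -> (-4.899,-0.899) [heading=225, draw]
BK 13.3: (-4.899,-0.899) -> (4.505,8.505) [heading=225, draw]
RT 90: heading 225 -> 135
Final: pos=(4.505,8.505), heading=135, 3 segment(s) drawn
Segments drawn: 3

Answer: 3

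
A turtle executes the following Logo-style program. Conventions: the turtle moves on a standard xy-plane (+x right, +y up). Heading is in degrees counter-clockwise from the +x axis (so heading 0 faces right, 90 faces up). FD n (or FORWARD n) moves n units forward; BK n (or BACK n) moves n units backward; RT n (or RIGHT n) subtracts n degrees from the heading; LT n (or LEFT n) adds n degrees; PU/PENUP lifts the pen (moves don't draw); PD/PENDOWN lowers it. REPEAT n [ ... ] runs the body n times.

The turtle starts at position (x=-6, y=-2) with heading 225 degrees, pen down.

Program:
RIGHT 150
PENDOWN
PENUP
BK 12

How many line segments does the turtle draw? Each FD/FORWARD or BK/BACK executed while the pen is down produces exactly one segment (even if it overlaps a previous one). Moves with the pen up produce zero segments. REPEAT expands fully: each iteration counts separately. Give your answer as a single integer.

Executing turtle program step by step:
Start: pos=(-6,-2), heading=225, pen down
RT 150: heading 225 -> 75
PD: pen down
PU: pen up
BK 12: (-6,-2) -> (-9.106,-13.591) [heading=75, move]
Final: pos=(-9.106,-13.591), heading=75, 0 segment(s) drawn
Segments drawn: 0

Answer: 0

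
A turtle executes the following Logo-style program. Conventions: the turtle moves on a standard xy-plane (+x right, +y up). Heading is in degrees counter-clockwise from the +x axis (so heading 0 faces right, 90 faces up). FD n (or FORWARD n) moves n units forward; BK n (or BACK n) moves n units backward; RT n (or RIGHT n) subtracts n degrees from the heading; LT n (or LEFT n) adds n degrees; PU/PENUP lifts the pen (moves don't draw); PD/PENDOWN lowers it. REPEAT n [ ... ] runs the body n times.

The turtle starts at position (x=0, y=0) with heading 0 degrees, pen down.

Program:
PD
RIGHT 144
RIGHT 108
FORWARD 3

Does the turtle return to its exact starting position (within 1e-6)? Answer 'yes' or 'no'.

Executing turtle program step by step:
Start: pos=(0,0), heading=0, pen down
PD: pen down
RT 144: heading 0 -> 216
RT 108: heading 216 -> 108
FD 3: (0,0) -> (-0.927,2.853) [heading=108, draw]
Final: pos=(-0.927,2.853), heading=108, 1 segment(s) drawn

Start position: (0, 0)
Final position: (-0.927, 2.853)
Distance = 3; >= 1e-6 -> NOT closed

Answer: no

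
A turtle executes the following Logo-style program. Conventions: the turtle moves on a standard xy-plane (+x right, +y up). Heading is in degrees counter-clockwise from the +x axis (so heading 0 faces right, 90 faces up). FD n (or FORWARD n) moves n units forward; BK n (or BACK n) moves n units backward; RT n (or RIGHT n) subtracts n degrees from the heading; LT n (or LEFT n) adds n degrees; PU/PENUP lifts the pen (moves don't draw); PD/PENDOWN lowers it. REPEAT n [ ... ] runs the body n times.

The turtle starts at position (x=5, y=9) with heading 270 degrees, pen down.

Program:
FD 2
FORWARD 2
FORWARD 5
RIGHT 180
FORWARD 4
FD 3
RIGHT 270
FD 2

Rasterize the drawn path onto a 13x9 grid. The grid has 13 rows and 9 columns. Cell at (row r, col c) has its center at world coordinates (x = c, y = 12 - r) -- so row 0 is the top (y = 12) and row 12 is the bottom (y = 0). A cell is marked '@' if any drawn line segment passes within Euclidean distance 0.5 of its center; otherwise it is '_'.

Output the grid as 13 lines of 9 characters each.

Answer: _________
_________
_________
_____@___
_____@___
___@@@___
_____@___
_____@___
_____@___
_____@___
_____@___
_____@___
_____@___

Derivation:
Segment 0: (5,9) -> (5,7)
Segment 1: (5,7) -> (5,5)
Segment 2: (5,5) -> (5,0)
Segment 3: (5,0) -> (5,4)
Segment 4: (5,4) -> (5,7)
Segment 5: (5,7) -> (3,7)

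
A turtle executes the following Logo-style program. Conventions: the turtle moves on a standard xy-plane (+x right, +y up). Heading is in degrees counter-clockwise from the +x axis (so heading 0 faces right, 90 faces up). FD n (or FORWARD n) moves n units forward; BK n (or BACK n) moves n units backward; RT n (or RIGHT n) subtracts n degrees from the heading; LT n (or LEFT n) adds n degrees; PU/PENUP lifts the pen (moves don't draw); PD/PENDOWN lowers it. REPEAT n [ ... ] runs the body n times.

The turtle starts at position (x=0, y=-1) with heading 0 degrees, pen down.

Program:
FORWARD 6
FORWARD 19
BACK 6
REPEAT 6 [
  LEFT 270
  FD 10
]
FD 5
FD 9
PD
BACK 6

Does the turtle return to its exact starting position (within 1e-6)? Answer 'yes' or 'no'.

Executing turtle program step by step:
Start: pos=(0,-1), heading=0, pen down
FD 6: (0,-1) -> (6,-1) [heading=0, draw]
FD 19: (6,-1) -> (25,-1) [heading=0, draw]
BK 6: (25,-1) -> (19,-1) [heading=0, draw]
REPEAT 6 [
  -- iteration 1/6 --
  LT 270: heading 0 -> 270
  FD 10: (19,-1) -> (19,-11) [heading=270, draw]
  -- iteration 2/6 --
  LT 270: heading 270 -> 180
  FD 10: (19,-11) -> (9,-11) [heading=180, draw]
  -- iteration 3/6 --
  LT 270: heading 180 -> 90
  FD 10: (9,-11) -> (9,-1) [heading=90, draw]
  -- iteration 4/6 --
  LT 270: heading 90 -> 0
  FD 10: (9,-1) -> (19,-1) [heading=0, draw]
  -- iteration 5/6 --
  LT 270: heading 0 -> 270
  FD 10: (19,-1) -> (19,-11) [heading=270, draw]
  -- iteration 6/6 --
  LT 270: heading 270 -> 180
  FD 10: (19,-11) -> (9,-11) [heading=180, draw]
]
FD 5: (9,-11) -> (4,-11) [heading=180, draw]
FD 9: (4,-11) -> (-5,-11) [heading=180, draw]
PD: pen down
BK 6: (-5,-11) -> (1,-11) [heading=180, draw]
Final: pos=(1,-11), heading=180, 12 segment(s) drawn

Start position: (0, -1)
Final position: (1, -11)
Distance = 10.05; >= 1e-6 -> NOT closed

Answer: no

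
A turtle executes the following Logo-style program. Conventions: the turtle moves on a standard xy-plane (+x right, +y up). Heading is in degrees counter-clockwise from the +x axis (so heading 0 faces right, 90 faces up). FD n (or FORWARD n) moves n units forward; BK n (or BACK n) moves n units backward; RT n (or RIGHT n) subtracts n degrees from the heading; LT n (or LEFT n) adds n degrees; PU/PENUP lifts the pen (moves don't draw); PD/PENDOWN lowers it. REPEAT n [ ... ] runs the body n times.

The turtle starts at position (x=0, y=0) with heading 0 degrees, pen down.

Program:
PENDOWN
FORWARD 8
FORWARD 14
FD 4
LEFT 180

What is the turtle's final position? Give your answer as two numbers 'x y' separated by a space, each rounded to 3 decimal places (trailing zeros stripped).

Executing turtle program step by step:
Start: pos=(0,0), heading=0, pen down
PD: pen down
FD 8: (0,0) -> (8,0) [heading=0, draw]
FD 14: (8,0) -> (22,0) [heading=0, draw]
FD 4: (22,0) -> (26,0) [heading=0, draw]
LT 180: heading 0 -> 180
Final: pos=(26,0), heading=180, 3 segment(s) drawn

Answer: 26 0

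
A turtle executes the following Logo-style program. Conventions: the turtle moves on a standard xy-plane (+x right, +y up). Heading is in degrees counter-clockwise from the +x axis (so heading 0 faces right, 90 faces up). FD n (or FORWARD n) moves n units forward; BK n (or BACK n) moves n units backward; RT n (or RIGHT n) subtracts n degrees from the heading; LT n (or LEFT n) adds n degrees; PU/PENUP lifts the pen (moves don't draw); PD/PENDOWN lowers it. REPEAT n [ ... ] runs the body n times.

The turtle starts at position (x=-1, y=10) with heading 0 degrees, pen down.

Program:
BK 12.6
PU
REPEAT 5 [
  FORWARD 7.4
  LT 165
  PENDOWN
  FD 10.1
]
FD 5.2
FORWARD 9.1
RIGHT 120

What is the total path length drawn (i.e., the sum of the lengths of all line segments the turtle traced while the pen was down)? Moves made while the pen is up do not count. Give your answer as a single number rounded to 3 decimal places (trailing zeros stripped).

Answer: 107

Derivation:
Executing turtle program step by step:
Start: pos=(-1,10), heading=0, pen down
BK 12.6: (-1,10) -> (-13.6,10) [heading=0, draw]
PU: pen up
REPEAT 5 [
  -- iteration 1/5 --
  FD 7.4: (-13.6,10) -> (-6.2,10) [heading=0, move]
  LT 165: heading 0 -> 165
  PD: pen down
  FD 10.1: (-6.2,10) -> (-15.956,12.614) [heading=165, draw]
  -- iteration 2/5 --
  FD 7.4: (-15.956,12.614) -> (-23.104,14.529) [heading=165, draw]
  LT 165: heading 165 -> 330
  PD: pen down
  FD 10.1: (-23.104,14.529) -> (-14.357,9.479) [heading=330, draw]
  -- iteration 3/5 --
  FD 7.4: (-14.357,9.479) -> (-7.948,5.779) [heading=330, draw]
  LT 165: heading 330 -> 135
  PD: pen down
  FD 10.1: (-7.948,5.779) -> (-15.09,12.921) [heading=135, draw]
  -- iteration 4/5 --
  FD 7.4: (-15.09,12.921) -> (-20.323,18.154) [heading=135, draw]
  LT 165: heading 135 -> 300
  PD: pen down
  FD 10.1: (-20.323,18.154) -> (-15.273,9.407) [heading=300, draw]
  -- iteration 5/5 --
  FD 7.4: (-15.273,9.407) -> (-11.573,2.998) [heading=300, draw]
  LT 165: heading 300 -> 105
  PD: pen down
  FD 10.1: (-11.573,2.998) -> (-14.187,12.754) [heading=105, draw]
]
FD 5.2: (-14.187,12.754) -> (-15.533,17.777) [heading=105, draw]
FD 9.1: (-15.533,17.777) -> (-17.888,26.567) [heading=105, draw]
RT 120: heading 105 -> 345
Final: pos=(-17.888,26.567), heading=345, 12 segment(s) drawn

Segment lengths:
  seg 1: (-1,10) -> (-13.6,10), length = 12.6
  seg 2: (-6.2,10) -> (-15.956,12.614), length = 10.1
  seg 3: (-15.956,12.614) -> (-23.104,14.529), length = 7.4
  seg 4: (-23.104,14.529) -> (-14.357,9.479), length = 10.1
  seg 5: (-14.357,9.479) -> (-7.948,5.779), length = 7.4
  seg 6: (-7.948,5.779) -> (-15.09,12.921), length = 10.1
  seg 7: (-15.09,12.921) -> (-20.323,18.154), length = 7.4
  seg 8: (-20.323,18.154) -> (-15.273,9.407), length = 10.1
  seg 9: (-15.273,9.407) -> (-11.573,2.998), length = 7.4
  seg 10: (-11.573,2.998) -> (-14.187,12.754), length = 10.1
  seg 11: (-14.187,12.754) -> (-15.533,17.777), length = 5.2
  seg 12: (-15.533,17.777) -> (-17.888,26.567), length = 9.1
Total = 107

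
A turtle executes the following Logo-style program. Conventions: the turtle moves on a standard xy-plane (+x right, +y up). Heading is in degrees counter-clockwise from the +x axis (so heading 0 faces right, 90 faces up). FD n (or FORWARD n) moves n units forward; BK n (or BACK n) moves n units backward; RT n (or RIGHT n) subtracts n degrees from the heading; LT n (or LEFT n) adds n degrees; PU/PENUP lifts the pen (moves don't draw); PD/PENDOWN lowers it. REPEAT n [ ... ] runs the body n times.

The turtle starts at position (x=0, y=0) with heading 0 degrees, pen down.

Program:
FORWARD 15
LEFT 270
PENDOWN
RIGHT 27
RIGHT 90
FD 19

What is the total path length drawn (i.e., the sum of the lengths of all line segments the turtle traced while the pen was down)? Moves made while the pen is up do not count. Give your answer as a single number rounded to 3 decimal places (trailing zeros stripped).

Executing turtle program step by step:
Start: pos=(0,0), heading=0, pen down
FD 15: (0,0) -> (15,0) [heading=0, draw]
LT 270: heading 0 -> 270
PD: pen down
RT 27: heading 270 -> 243
RT 90: heading 243 -> 153
FD 19: (15,0) -> (-1.929,8.626) [heading=153, draw]
Final: pos=(-1.929,8.626), heading=153, 2 segment(s) drawn

Segment lengths:
  seg 1: (0,0) -> (15,0), length = 15
  seg 2: (15,0) -> (-1.929,8.626), length = 19
Total = 34

Answer: 34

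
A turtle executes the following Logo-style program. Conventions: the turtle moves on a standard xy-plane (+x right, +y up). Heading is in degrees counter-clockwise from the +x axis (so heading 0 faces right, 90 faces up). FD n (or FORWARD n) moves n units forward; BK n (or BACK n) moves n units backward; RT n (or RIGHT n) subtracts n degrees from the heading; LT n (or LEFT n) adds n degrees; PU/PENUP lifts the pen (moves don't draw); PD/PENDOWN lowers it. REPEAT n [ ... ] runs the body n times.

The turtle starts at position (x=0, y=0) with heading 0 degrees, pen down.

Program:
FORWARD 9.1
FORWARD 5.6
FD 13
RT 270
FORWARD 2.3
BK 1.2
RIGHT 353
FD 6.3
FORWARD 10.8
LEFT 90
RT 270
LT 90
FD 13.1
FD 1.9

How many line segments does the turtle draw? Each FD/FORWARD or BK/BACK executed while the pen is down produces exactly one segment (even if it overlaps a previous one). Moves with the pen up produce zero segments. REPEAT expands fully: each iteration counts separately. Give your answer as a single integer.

Executing turtle program step by step:
Start: pos=(0,0), heading=0, pen down
FD 9.1: (0,0) -> (9.1,0) [heading=0, draw]
FD 5.6: (9.1,0) -> (14.7,0) [heading=0, draw]
FD 13: (14.7,0) -> (27.7,0) [heading=0, draw]
RT 270: heading 0 -> 90
FD 2.3: (27.7,0) -> (27.7,2.3) [heading=90, draw]
BK 1.2: (27.7,2.3) -> (27.7,1.1) [heading=90, draw]
RT 353: heading 90 -> 97
FD 6.3: (27.7,1.1) -> (26.932,7.353) [heading=97, draw]
FD 10.8: (26.932,7.353) -> (25.616,18.073) [heading=97, draw]
LT 90: heading 97 -> 187
RT 270: heading 187 -> 277
LT 90: heading 277 -> 7
FD 13.1: (25.616,18.073) -> (38.618,19.669) [heading=7, draw]
FD 1.9: (38.618,19.669) -> (40.504,19.901) [heading=7, draw]
Final: pos=(40.504,19.901), heading=7, 9 segment(s) drawn
Segments drawn: 9

Answer: 9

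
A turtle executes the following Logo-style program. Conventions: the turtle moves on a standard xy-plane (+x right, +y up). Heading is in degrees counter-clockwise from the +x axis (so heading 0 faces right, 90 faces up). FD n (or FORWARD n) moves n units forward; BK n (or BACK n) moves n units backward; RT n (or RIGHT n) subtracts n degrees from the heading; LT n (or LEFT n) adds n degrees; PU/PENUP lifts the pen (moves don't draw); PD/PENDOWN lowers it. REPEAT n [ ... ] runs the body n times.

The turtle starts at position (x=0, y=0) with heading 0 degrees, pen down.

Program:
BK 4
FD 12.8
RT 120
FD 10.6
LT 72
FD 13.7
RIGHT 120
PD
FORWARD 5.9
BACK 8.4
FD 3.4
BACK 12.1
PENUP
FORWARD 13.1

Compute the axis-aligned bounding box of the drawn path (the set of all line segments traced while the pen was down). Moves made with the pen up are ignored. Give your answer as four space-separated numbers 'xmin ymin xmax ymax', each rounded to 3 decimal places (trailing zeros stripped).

Executing turtle program step by step:
Start: pos=(0,0), heading=0, pen down
BK 4: (0,0) -> (-4,0) [heading=0, draw]
FD 12.8: (-4,0) -> (8.8,0) [heading=0, draw]
RT 120: heading 0 -> 240
FD 10.6: (8.8,0) -> (3.5,-9.18) [heading=240, draw]
LT 72: heading 240 -> 312
FD 13.7: (3.5,-9.18) -> (12.667,-19.361) [heading=312, draw]
RT 120: heading 312 -> 192
PD: pen down
FD 5.9: (12.667,-19.361) -> (6.896,-20.588) [heading=192, draw]
BK 8.4: (6.896,-20.588) -> (15.112,-18.841) [heading=192, draw]
FD 3.4: (15.112,-18.841) -> (11.787,-19.548) [heading=192, draw]
BK 12.1: (11.787,-19.548) -> (23.622,-17.032) [heading=192, draw]
PU: pen up
FD 13.1: (23.622,-17.032) -> (10.809,-19.756) [heading=192, move]
Final: pos=(10.809,-19.756), heading=192, 8 segment(s) drawn

Segment endpoints: x in {-4, 0, 3.5, 6.896, 8.8, 11.787, 12.667, 15.112, 23.622}, y in {-20.588, -19.548, -19.361, -18.841, -17.032, -9.18, 0}
xmin=-4, ymin=-20.588, xmax=23.622, ymax=0

Answer: -4 -20.588 23.622 0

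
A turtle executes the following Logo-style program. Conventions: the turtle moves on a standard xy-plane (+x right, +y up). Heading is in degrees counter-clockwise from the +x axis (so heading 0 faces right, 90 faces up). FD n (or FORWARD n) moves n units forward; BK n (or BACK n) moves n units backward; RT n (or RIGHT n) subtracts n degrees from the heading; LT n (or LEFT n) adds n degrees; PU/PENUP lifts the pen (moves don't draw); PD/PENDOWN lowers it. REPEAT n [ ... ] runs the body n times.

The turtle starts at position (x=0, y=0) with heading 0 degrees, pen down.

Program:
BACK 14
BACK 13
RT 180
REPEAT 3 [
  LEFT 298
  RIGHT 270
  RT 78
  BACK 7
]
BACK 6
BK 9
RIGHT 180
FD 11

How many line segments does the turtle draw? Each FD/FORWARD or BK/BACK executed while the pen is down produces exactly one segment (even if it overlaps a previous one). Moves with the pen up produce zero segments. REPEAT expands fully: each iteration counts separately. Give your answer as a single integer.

Answer: 8

Derivation:
Executing turtle program step by step:
Start: pos=(0,0), heading=0, pen down
BK 14: (0,0) -> (-14,0) [heading=0, draw]
BK 13: (-14,0) -> (-27,0) [heading=0, draw]
RT 180: heading 0 -> 180
REPEAT 3 [
  -- iteration 1/3 --
  LT 298: heading 180 -> 118
  RT 270: heading 118 -> 208
  RT 78: heading 208 -> 130
  BK 7: (-27,0) -> (-22.5,-5.362) [heading=130, draw]
  -- iteration 2/3 --
  LT 298: heading 130 -> 68
  RT 270: heading 68 -> 158
  RT 78: heading 158 -> 80
  BK 7: (-22.5,-5.362) -> (-23.716,-12.256) [heading=80, draw]
  -- iteration 3/3 --
  LT 298: heading 80 -> 18
  RT 270: heading 18 -> 108
  RT 78: heading 108 -> 30
  BK 7: (-23.716,-12.256) -> (-29.778,-15.756) [heading=30, draw]
]
BK 6: (-29.778,-15.756) -> (-34.974,-18.756) [heading=30, draw]
BK 9: (-34.974,-18.756) -> (-42.769,-23.256) [heading=30, draw]
RT 180: heading 30 -> 210
FD 11: (-42.769,-23.256) -> (-52.295,-28.756) [heading=210, draw]
Final: pos=(-52.295,-28.756), heading=210, 8 segment(s) drawn
Segments drawn: 8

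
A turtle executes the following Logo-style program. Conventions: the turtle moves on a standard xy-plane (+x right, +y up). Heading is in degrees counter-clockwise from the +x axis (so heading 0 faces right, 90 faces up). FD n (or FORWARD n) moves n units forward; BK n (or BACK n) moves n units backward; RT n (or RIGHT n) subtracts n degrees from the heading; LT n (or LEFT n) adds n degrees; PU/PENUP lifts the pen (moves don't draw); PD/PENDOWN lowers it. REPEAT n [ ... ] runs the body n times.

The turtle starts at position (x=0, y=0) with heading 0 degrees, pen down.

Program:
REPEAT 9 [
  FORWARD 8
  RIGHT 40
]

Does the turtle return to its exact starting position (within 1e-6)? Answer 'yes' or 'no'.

Answer: yes

Derivation:
Executing turtle program step by step:
Start: pos=(0,0), heading=0, pen down
REPEAT 9 [
  -- iteration 1/9 --
  FD 8: (0,0) -> (8,0) [heading=0, draw]
  RT 40: heading 0 -> 320
  -- iteration 2/9 --
  FD 8: (8,0) -> (14.128,-5.142) [heading=320, draw]
  RT 40: heading 320 -> 280
  -- iteration 3/9 --
  FD 8: (14.128,-5.142) -> (15.518,-13.021) [heading=280, draw]
  RT 40: heading 280 -> 240
  -- iteration 4/9 --
  FD 8: (15.518,-13.021) -> (11.518,-19.949) [heading=240, draw]
  RT 40: heading 240 -> 200
  -- iteration 5/9 --
  FD 8: (11.518,-19.949) -> (4,-22.685) [heading=200, draw]
  RT 40: heading 200 -> 160
  -- iteration 6/9 --
  FD 8: (4,-22.685) -> (-3.518,-19.949) [heading=160, draw]
  RT 40: heading 160 -> 120
  -- iteration 7/9 --
  FD 8: (-3.518,-19.949) -> (-7.518,-13.021) [heading=120, draw]
  RT 40: heading 120 -> 80
  -- iteration 8/9 --
  FD 8: (-7.518,-13.021) -> (-6.128,-5.142) [heading=80, draw]
  RT 40: heading 80 -> 40
  -- iteration 9/9 --
  FD 8: (-6.128,-5.142) -> (0,0) [heading=40, draw]
  RT 40: heading 40 -> 0
]
Final: pos=(0,0), heading=0, 9 segment(s) drawn

Start position: (0, 0)
Final position: (0, 0)
Distance = 0; < 1e-6 -> CLOSED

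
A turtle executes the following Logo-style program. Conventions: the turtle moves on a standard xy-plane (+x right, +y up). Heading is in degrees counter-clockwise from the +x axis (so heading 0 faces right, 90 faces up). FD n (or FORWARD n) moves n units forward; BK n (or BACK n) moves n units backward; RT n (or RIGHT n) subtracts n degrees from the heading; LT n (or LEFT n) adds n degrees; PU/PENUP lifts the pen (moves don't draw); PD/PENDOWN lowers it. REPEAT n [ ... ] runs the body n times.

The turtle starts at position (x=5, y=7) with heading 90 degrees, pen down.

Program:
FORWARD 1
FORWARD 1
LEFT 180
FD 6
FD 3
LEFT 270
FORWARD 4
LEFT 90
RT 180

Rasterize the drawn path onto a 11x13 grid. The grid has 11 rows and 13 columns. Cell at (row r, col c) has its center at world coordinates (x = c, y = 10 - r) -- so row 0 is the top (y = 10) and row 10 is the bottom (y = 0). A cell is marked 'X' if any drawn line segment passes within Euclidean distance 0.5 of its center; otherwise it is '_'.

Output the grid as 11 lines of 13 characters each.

Answer: _____________
_____X_______
_____X_______
_____X_______
_____X_______
_____X_______
_____X_______
_____X_______
_____X_______
_____X_______
_XXXXX_______

Derivation:
Segment 0: (5,7) -> (5,8)
Segment 1: (5,8) -> (5,9)
Segment 2: (5,9) -> (5,3)
Segment 3: (5,3) -> (5,0)
Segment 4: (5,0) -> (1,0)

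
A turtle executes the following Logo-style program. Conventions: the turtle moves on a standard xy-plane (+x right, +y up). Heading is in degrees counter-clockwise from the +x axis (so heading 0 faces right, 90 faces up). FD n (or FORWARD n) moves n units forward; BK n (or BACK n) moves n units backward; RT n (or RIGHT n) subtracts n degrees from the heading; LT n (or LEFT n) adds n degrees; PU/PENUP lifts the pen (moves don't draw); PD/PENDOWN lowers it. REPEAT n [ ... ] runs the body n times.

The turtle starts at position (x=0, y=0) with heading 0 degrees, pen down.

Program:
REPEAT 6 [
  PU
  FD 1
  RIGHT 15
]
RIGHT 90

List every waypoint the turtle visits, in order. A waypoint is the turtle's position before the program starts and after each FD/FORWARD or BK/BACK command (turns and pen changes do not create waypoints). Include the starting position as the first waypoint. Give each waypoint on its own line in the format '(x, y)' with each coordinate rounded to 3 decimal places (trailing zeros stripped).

Answer: (0, 0)
(1, 0)
(1.966, -0.259)
(2.832, -0.759)
(3.539, -1.466)
(4.039, -2.332)
(4.298, -3.298)

Derivation:
Executing turtle program step by step:
Start: pos=(0,0), heading=0, pen down
REPEAT 6 [
  -- iteration 1/6 --
  PU: pen up
  FD 1: (0,0) -> (1,0) [heading=0, move]
  RT 15: heading 0 -> 345
  -- iteration 2/6 --
  PU: pen up
  FD 1: (1,0) -> (1.966,-0.259) [heading=345, move]
  RT 15: heading 345 -> 330
  -- iteration 3/6 --
  PU: pen up
  FD 1: (1.966,-0.259) -> (2.832,-0.759) [heading=330, move]
  RT 15: heading 330 -> 315
  -- iteration 4/6 --
  PU: pen up
  FD 1: (2.832,-0.759) -> (3.539,-1.466) [heading=315, move]
  RT 15: heading 315 -> 300
  -- iteration 5/6 --
  PU: pen up
  FD 1: (3.539,-1.466) -> (4.039,-2.332) [heading=300, move]
  RT 15: heading 300 -> 285
  -- iteration 6/6 --
  PU: pen up
  FD 1: (4.039,-2.332) -> (4.298,-3.298) [heading=285, move]
  RT 15: heading 285 -> 270
]
RT 90: heading 270 -> 180
Final: pos=(4.298,-3.298), heading=180, 0 segment(s) drawn
Waypoints (7 total):
(0, 0)
(1, 0)
(1.966, -0.259)
(2.832, -0.759)
(3.539, -1.466)
(4.039, -2.332)
(4.298, -3.298)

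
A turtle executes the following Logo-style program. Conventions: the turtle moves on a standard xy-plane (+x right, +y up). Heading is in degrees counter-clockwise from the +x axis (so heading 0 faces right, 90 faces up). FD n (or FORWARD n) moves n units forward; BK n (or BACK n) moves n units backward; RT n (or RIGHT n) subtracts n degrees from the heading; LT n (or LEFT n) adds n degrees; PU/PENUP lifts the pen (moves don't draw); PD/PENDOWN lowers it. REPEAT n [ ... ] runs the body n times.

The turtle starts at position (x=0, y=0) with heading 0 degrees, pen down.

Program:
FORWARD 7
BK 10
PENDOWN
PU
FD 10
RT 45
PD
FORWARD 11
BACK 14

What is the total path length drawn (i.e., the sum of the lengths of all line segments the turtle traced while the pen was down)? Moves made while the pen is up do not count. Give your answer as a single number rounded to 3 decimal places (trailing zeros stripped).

Answer: 42

Derivation:
Executing turtle program step by step:
Start: pos=(0,0), heading=0, pen down
FD 7: (0,0) -> (7,0) [heading=0, draw]
BK 10: (7,0) -> (-3,0) [heading=0, draw]
PD: pen down
PU: pen up
FD 10: (-3,0) -> (7,0) [heading=0, move]
RT 45: heading 0 -> 315
PD: pen down
FD 11: (7,0) -> (14.778,-7.778) [heading=315, draw]
BK 14: (14.778,-7.778) -> (4.879,2.121) [heading=315, draw]
Final: pos=(4.879,2.121), heading=315, 4 segment(s) drawn

Segment lengths:
  seg 1: (0,0) -> (7,0), length = 7
  seg 2: (7,0) -> (-3,0), length = 10
  seg 3: (7,0) -> (14.778,-7.778), length = 11
  seg 4: (14.778,-7.778) -> (4.879,2.121), length = 14
Total = 42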